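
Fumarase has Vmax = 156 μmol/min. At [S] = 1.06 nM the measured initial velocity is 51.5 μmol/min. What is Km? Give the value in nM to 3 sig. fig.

v/Vmax = 51.5/156 = 0.3301 = [S]/(Km+[S]).
So Km + [S] = [S]/0.3301 = 3.211 nM, giving Km = 3.211 − 1.06 = 2.15 nM.

2.15 nM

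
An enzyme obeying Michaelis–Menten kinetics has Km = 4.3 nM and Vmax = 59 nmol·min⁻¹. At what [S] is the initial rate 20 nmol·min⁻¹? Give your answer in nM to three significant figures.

2.21 nM

The required fractional saturation is v/Vmax = 20/59 = 0.3390.
Then [S]/(Km+[S]) = 0.3390 ⇒ [S] = 4.3 × 0.3390/(1 − 0.3390) = 2.21 nM.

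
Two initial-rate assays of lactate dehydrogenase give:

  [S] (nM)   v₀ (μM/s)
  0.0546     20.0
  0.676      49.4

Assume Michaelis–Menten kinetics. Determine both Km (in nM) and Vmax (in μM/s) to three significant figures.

Km = 0.100 nM; Vmax = 56.7 μM/s

From v = Vmax[S]/(Km+[S]), each point gives Vmax = v(Km+[S])/[S].
Equating: 20.0(Km+0.0546)/0.0546 = 49.4(Km+0.676)/0.676.
366.3·Km + 20.0 = 73.08·Km + 49.4, so (366.3 − 73.08)·Km = 49.4 − 20.0.
Km = 29.40/293.2 = 0.100 nM; then Vmax = 20.0(0.100+0.0546)/0.0546 = 56.7 μM/s.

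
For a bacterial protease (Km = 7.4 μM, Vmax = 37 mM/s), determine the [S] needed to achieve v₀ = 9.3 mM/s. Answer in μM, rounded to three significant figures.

The required fractional saturation is v/Vmax = 9.3/37 = 0.2514.
Then [S]/(Km+[S]) = 0.2514 ⇒ [S] = 7.4 × 0.2514/(1 − 0.2514) = 2.48 μM.

2.48 μM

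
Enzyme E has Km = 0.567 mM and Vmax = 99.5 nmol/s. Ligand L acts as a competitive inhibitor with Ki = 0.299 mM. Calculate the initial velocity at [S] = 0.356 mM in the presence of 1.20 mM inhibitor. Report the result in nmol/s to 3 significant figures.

With α = 1 + [I]/Ki = 1 + 1.20/0.299 = 5.013, the competitive rate law is v = Vmax[S] / (αKm + [S]).
v = 99.5×0.356 / (5.013×0.567 + 0.356) = 35.42/3.199 = 11.1 nmol/s.

11.1 nmol/s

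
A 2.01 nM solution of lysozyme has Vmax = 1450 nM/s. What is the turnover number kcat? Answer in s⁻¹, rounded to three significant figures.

kcat = Vmax/[E]total = 1450 nM/s / 2.01 nM = 721 s⁻¹.

721 s⁻¹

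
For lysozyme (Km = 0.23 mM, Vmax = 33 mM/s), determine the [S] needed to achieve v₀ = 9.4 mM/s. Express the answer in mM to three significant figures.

0.0916 mM

The required fractional saturation is v/Vmax = 9.4/33 = 0.2848.
Then [S]/(Km+[S]) = 0.2848 ⇒ [S] = 0.23 × 0.2848/(1 − 0.2848) = 0.0916 mM.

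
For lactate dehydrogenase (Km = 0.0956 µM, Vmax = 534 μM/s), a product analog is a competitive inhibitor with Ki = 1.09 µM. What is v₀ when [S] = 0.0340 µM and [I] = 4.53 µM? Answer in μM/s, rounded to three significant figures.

α = 1 + [I]/Ki = 1 + 4.53/1.09 = 5.156.
For a competitive inhibitor, Vmax is unchanged and the apparent Km becomes α·Km: Km,app = 0.493 µM, Vmax,app = 534 μM/s.
v = Vmax,app·[S]/(Km,app + [S]) = 534 × 0.0340/(0.493 + 0.0340) = 34.5 μM/s.

34.5 μM/s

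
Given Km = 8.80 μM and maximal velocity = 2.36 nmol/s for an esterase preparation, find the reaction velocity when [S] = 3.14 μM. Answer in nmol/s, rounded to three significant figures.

[S]/(Km+[S]) = 3.14/11.94 = 0.2630, the fractional saturation.
v = 0.2630 × Vmax = 0.2630 × 2.36 = 0.621 nmol/s.

0.621 nmol/s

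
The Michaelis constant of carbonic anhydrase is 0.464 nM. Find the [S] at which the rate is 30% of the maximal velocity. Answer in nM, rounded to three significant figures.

0.199 nM

v/Vmax = [S]/(Km+[S]) = 0.3, so [S] = Km·0.3/(1 − 0.3) = 0.464 × 0.4286.
[S] = 0.199 nM.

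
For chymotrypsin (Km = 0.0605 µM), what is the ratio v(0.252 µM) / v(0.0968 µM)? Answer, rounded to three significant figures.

1.31

Since Vmax cancels, v₂/v₁ = [S]₂(Km+[S]₁) / [S]₁(Km+[S]₂).
= 0.252×(0.0605+0.0968) / (0.0968×(0.0605+0.252)) = 0.03964/0.03025 = 1.31.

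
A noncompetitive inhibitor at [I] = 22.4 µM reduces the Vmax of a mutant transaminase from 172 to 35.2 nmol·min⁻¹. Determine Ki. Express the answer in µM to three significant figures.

5.76 µM

Noncompetitive: Vmax,app = Vmax/α with α = 1 + [I]/Ki.
α = Vmax/Vmax,app = 172/35.2 = 4.886.
Ki = [I]/(α − 1) = 22.4/3.886 = 5.76 µM.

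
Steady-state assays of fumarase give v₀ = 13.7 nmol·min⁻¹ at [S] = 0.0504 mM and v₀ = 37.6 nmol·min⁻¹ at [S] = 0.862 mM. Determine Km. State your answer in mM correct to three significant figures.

0.105 mM

In reciprocal form, 1/v = (Km/Vmax)·(1/[S]) + 1/Vmax. The two points give (1/[S], 1/v) = (19.84, 0.07299) and (1.160, 0.02660).
Slope = (0.07299 − 0.02660)/(19.84 − 1.160) = 0.002484; intercept = 0.07299 − 0.002484×19.84 = 0.02371.
Vmax = 1/intercept = 42.2 nmol·min⁻¹; Km = slope × Vmax = 0.002484 × 42.2 = 0.105 mM.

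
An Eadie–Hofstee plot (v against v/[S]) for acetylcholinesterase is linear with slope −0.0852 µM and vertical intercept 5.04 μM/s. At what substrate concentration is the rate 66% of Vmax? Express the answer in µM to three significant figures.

The Eadie–Hofstee slope gives Km = 0.0852 µM (slope = −Km).
v/Vmax = [S]/(Km+[S]) = 0.66 ⇒ [S] = Km·0.66/(1−0.66) = 0.0852 × 1.941 = 0.165 µM.

0.165 µM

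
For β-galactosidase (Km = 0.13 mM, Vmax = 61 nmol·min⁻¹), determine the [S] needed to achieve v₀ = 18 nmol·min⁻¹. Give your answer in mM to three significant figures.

The required fractional saturation is v/Vmax = 18/61 = 0.2951.
Then [S]/(Km+[S]) = 0.2951 ⇒ [S] = 0.13 × 0.2951/(1 − 0.2951) = 0.0544 mM.

0.0544 mM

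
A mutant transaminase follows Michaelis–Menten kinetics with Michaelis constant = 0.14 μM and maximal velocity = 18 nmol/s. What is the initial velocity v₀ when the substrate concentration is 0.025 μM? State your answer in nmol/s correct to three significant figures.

v = Vmax·[S]/(Km + [S]) = 18 × 0.025 / (0.14 + 0.025)
  = 0.4500 / 0.1650 = 2.73 nmol/s.

2.73 nmol/s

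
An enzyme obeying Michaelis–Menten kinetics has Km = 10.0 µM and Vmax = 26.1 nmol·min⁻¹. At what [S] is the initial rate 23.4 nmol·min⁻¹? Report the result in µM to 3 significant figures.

Rearranging v = Vmax[S]/(Km+[S]) gives [S] = Km·v/(Vmax − v).
[S] = 10.0 × 23.4 / (26.1 − 23.4) = 234.0/2.700 = 86.7 µM.

86.7 µM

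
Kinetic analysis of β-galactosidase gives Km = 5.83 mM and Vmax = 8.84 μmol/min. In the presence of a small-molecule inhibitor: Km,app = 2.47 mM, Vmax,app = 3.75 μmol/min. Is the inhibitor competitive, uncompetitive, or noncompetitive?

uncompetitive

Both Km and Vmax decrease by the same factor (~2.36-fold) — characteristic of uncompetitive inhibition.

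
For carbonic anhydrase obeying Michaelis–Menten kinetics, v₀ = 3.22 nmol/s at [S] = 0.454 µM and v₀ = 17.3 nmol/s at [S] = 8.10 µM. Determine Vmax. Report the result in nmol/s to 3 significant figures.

23.4 nmol/s

In reciprocal form, 1/v = (Km/Vmax)·(1/[S]) + 1/Vmax. The two points give (1/[S], 1/v) = (2.203, 0.3106) and (0.1235, 0.05780).
Slope = (0.3106 − 0.05780)/(2.203 − 0.1235) = 0.1216; intercept = 0.3106 − 0.1216×2.203 = 0.04280.
Vmax = 1/intercept = 23.4 nmol/s; Km = slope × Vmax = 0.1216 × 23.4 = 2.84 µM.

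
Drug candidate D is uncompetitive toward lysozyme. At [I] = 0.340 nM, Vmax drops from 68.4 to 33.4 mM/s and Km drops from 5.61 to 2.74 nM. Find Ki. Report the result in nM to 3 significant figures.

0.324 nM

Uncompetitive: Vmax,app = Vmax/α (and Km,app = Km/α) with α = 1 + [I]/Ki.
α = Vmax/Vmax,app = 68.4/33.4 = 2.048.
Since α = 1 + [I]/Ki, [I]/Ki = 2.048 − 1 = 1.048 and Ki = 0.340/1.048 = 0.324 nM.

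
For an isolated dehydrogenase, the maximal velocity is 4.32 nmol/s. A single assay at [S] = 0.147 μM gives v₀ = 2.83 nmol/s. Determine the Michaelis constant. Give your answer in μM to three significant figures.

0.0774 μM

v/Vmax = 2.83/4.32 = 0.6551 = [S]/(Km+[S]).
So Km + [S] = [S]/0.6551 = 0.2244 μM, giving Km = 0.2244 − 0.147 = 0.0774 μM.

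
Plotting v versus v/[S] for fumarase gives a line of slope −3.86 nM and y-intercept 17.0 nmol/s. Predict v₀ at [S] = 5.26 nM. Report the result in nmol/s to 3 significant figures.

9.80 nmol/s

In the Eadie–Hofstee form v = Vmax − Km·(v/[S]), the slope is −Km and the intercept is Vmax, so Km = 3.86 nM and Vmax = 17.0 nmol/s.
v = 17.0 × 5.26/(3.86 + 5.26) = 9.80 nmol/s.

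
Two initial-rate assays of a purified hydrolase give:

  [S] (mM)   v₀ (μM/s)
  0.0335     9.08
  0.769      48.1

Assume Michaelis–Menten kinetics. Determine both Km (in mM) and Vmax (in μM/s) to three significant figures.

In reciprocal form, 1/v = (Km/Vmax)·(1/[S]) + 1/Vmax. The two points give (1/[S], 1/v) = (29.85, 0.1101) and (1.300, 0.02079).
Slope = (0.1101 − 0.02079)/(29.85 − 1.300) = 0.003129; intercept = 0.1101 − 0.003129×29.85 = 0.01672.
Vmax = 1/intercept = 59.8 μM/s; Km = slope × Vmax = 0.003129 × 59.8 = 0.187 mM.

Km = 0.187 mM; Vmax = 59.8 μM/s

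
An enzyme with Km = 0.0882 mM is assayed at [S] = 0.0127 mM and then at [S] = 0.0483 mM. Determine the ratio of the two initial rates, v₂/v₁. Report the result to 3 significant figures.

The fractional saturations are [S]/(Km+[S]) = 0.0127/0.1009 = 0.1259 and 0.0483/0.1365 = 0.3538.
v₂/v₁ is just their ratio: 0.3538/0.1259 = 2.81.

2.81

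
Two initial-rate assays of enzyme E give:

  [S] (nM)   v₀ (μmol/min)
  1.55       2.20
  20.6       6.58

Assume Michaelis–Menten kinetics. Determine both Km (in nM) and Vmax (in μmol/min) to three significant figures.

From v = Vmax[S]/(Km+[S]), each point gives Vmax = v(Km+[S])/[S].
Equating: 2.20(Km+1.55)/1.55 = 6.58(Km+20.6)/20.6.
1.419·Km + 2.20 = 0.3194·Km + 6.58, so (1.419 − 0.3194)·Km = 6.58 − 2.20.
Km = 4.380/1.100 = 3.98 nM; then Vmax = 2.20(3.98+1.55)/1.55 = 7.85 μmol/min.

Km = 3.98 nM; Vmax = 7.85 μmol/min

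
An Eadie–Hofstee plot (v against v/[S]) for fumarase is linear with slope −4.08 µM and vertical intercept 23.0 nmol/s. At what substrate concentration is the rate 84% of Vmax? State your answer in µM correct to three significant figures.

21.4 µM

The Eadie–Hofstee slope gives Km = 4.08 µM (slope = −Km).
v/Vmax = [S]/(Km+[S]) = 0.84 ⇒ [S] = Km·0.84/(1−0.84) = 4.08 × 5.250 = 21.4 µM.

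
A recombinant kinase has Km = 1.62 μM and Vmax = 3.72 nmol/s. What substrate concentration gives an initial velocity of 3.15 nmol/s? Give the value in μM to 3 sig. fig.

8.95 μM

The required fractional saturation is v/Vmax = 3.15/3.72 = 0.8468.
Then [S]/(Km+[S]) = 0.8468 ⇒ [S] = 1.62 × 0.8468/(1 − 0.8468) = 8.95 μM.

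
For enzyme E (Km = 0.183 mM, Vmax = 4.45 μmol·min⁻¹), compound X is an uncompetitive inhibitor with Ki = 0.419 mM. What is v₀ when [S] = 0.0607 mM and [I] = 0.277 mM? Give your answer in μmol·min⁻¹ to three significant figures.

0.952 μmol·min⁻¹

With α = 1 + [I]/Ki = 1 + 0.277/0.419 = 1.661, the uncompetitive rate law is v = (Vmax/α)·[S] / (Km/α + [S]).
v = (4.45/1.661)×0.0607 / (0.183/1.661 + 0.0607) = 0.1626/0.1709 = 0.952 μmol·min⁻¹.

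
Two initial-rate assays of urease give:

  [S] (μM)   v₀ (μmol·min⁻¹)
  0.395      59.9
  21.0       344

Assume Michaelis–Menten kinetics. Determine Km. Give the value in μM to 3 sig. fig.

In reciprocal form, 1/v = (Km/Vmax)·(1/[S]) + 1/Vmax. The two points give (1/[S], 1/v) = (2.532, 0.01669) and (0.04762, 0.002907).
Slope = (0.01669 − 0.002907)/(2.532 − 0.04762) = 0.005550; intercept = 0.01669 − 0.005550×2.532 = 0.002643.
Vmax = 1/intercept = 378 μmol·min⁻¹; Km = slope × Vmax = 0.005550 × 378 = 2.10 μM.

2.10 μM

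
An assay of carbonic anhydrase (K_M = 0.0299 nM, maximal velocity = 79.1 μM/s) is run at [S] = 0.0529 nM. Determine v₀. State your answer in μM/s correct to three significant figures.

50.5 μM/s

[S]/(Km+[S]) = 0.0529/0.08280 = 0.6389, the fractional saturation.
v = 0.6389 × Vmax = 0.6389 × 79.1 = 50.5 μM/s.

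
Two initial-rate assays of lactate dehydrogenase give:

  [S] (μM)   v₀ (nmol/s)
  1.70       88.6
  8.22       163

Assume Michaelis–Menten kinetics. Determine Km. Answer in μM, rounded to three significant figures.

From v = Vmax[S]/(Km+[S]), each point gives Vmax = v(Km+[S])/[S].
Equating: 88.6(Km+1.70)/1.70 = 163(Km+8.22)/8.22.
52.12·Km + 88.6 = 19.83·Km + 163, so (52.12 − 19.83)·Km = 163 − 88.6.
Km = 74.40/32.29 = 2.30 μM; then Vmax = 88.6(2.30+1.70)/1.70 = 209 nmol/s.

2.30 μM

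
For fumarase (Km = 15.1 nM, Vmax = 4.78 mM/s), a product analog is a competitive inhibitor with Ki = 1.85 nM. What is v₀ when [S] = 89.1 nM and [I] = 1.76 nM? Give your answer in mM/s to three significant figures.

3.59 mM/s

With α = 1 + [I]/Ki = 1 + 1.76/1.85 = 1.951, the competitive rate law is v = Vmax[S] / (αKm + [S]).
v = 4.78×89.1 / (1.951×15.1 + 89.1) = 425.9/118.6 = 3.59 mM/s.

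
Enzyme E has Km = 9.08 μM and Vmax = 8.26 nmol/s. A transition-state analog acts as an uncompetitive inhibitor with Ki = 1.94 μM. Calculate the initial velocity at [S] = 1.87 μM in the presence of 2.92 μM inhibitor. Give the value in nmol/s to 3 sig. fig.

1.12 nmol/s

α = 1 + [I]/Ki = 1 + 2.92/1.94 = 2.505.
For an uncompetitive inhibitor, both parameters are divided by α, giving Vmax/α and Km/α: Km,app = 3.62 μM, Vmax,app = 3.30 nmol/s.
v = Vmax,app·[S]/(Km,app + [S]) = 3.30 × 1.87/(3.62 + 1.87) = 1.12 nmol/s.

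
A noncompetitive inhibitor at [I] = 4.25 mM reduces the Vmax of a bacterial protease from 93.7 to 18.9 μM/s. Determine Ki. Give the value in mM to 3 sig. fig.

Noncompetitive: Vmax,app = Vmax/α with α = 1 + [I]/Ki.
α = Vmax/Vmax,app = 93.7/18.9 = 4.958.
Ki = [I]/(α − 1) = 4.25/3.958 = 1.07 mM.

1.07 mM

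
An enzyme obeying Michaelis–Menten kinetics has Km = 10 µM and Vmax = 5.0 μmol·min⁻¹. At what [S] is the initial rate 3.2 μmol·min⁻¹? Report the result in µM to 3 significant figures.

17.8 µM

The required fractional saturation is v/Vmax = 3.2/5.0 = 0.6400.
Then [S]/(Km+[S]) = 0.6400 ⇒ [S] = 10 × 0.6400/(1 − 0.6400) = 17.8 µM.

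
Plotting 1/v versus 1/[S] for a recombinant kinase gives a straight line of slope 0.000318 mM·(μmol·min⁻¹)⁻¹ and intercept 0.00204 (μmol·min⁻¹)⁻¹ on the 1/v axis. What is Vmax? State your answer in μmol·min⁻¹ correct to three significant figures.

490 μmol·min⁻¹

The y-intercept of a Lineweaver–Burk plot equals 1/Vmax, so Vmax = 1/0.00204 = 490 μmol·min⁻¹.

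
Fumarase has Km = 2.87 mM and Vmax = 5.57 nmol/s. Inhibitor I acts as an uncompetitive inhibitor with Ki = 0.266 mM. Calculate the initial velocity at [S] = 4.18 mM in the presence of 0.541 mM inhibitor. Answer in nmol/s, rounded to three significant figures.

α = 1 + [I]/Ki = 1 + 0.541/0.266 = 3.034.
For an uncompetitive inhibitor, both parameters are divided by α, giving Vmax/α and Km/α: Km,app = 0.946 mM, Vmax,app = 1.84 nmol/s.
v = Vmax,app·[S]/(Km,app + [S]) = 1.84 × 4.18/(0.946 + 4.18) = 1.50 nmol/s.

1.50 nmol/s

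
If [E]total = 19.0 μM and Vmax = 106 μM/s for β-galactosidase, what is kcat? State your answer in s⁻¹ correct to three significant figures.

kcat = Vmax/[E]total = 106 μM/s / 19.0 μM = 5.58 s⁻¹.

5.58 s⁻¹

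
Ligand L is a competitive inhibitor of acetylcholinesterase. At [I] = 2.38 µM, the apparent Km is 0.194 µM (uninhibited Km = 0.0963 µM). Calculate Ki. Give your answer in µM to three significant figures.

Competitive: Km,app = α·Km with α = 1 + [I]/Ki.
α = Km,app/Km = 0.194/0.0963 = 2.015.
Since α = 1 + [I]/Ki, [I]/Ki = 2.015 − 1 = 1.015 and Ki = 2.38/1.015 = 2.35 µM.

2.35 µM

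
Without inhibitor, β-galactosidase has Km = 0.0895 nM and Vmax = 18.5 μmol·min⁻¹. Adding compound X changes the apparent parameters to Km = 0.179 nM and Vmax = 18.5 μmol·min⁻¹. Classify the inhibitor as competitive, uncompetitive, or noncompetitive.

Km increases (0.0895 → 0.179 nM) while Vmax is unchanged — the hallmark of competitive inhibition.

competitive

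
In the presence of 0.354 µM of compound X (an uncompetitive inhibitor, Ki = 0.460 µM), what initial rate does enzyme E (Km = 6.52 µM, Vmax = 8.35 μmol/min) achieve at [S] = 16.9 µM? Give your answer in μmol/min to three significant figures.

3.87 μmol/min

With α = 1 + [I]/Ki = 1 + 0.354/0.460 = 1.770, the uncompetitive rate law is v = (Vmax/α)·[S] / (Km/α + [S]).
v = (8.35/1.770)×16.9 / (6.52/1.770 + 16.9) = 79.75/20.58 = 3.87 μmol/min.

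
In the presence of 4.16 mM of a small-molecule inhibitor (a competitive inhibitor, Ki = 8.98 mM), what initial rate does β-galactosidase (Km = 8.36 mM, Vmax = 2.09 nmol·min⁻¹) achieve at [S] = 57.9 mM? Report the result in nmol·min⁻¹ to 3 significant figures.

α = 1 + [I]/Ki = 1 + 4.16/8.98 = 1.463.
For a competitive inhibitor, Vmax is unchanged and the apparent Km becomes α·Km: Km,app = 12.2 mM, Vmax,app = 2.09 nmol·min⁻¹.
v = Vmax,app·[S]/(Km,app + [S]) = 2.09 × 57.9/(12.2 + 57.9) = 1.73 nmol·min⁻¹.

1.73 nmol·min⁻¹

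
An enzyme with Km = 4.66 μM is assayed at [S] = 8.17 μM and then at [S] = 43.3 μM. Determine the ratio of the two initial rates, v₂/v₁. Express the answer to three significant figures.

1.42

Since Vmax cancels, v₂/v₁ = [S]₂(Km+[S]₁) / [S]₁(Km+[S]₂).
= 43.3×(4.66+8.17) / (8.17×(4.66+43.3)) = 555.5/391.8 = 1.42.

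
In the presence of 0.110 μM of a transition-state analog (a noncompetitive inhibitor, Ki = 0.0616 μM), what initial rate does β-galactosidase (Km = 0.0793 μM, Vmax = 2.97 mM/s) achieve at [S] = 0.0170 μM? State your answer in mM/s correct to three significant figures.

α = 1 + [I]/Ki = 1 + 0.110/0.0616 = 2.786.
For a noncompetitive inhibitor, Vmax is reduced to Vmax/α while Km is unchanged: Km,app = 0.0793 μM, Vmax,app = 1.07 mM/s.
v = Vmax,app·[S]/(Km,app + [S]) = 1.07 × 0.0170/(0.0793 + 0.0170) = 0.188 mM/s.

0.188 mM/s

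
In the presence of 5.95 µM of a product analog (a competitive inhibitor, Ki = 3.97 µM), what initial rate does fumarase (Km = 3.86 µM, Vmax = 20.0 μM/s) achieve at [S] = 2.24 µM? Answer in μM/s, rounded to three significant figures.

α = 1 + [I]/Ki = 1 + 5.95/3.97 = 2.499.
For a competitive inhibitor, Vmax is unchanged and the apparent Km becomes α·Km: Km,app = 9.65 µM, Vmax,app = 20.0 μM/s.
v = Vmax,app·[S]/(Km,app + [S]) = 20.0 × 2.24/(9.65 + 2.24) = 3.77 μM/s.

3.77 μM/s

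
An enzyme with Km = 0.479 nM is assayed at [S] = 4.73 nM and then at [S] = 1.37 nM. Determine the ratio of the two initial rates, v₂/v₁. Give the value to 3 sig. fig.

The fractional saturations are [S]/(Km+[S]) = 4.73/5.209 = 0.9080 and 1.37/1.849 = 0.7409.
v₂/v₁ is just their ratio: 0.7409/0.9080 = 0.816.

0.816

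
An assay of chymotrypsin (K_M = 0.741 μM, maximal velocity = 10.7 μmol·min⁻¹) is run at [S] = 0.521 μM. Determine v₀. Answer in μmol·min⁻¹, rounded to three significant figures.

4.42 μmol·min⁻¹

[S]/(Km+[S]) = 0.521/1.262 = 0.4128, the fractional saturation.
v = 0.4128 × Vmax = 0.4128 × 10.7 = 4.42 μmol·min⁻¹.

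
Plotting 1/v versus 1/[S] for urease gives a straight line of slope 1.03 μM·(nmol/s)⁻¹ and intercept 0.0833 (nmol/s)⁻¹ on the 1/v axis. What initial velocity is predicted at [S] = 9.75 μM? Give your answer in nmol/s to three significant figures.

5.29 nmol/s

The y-intercept is 1/Vmax, so Vmax = 1/0.0833 = 12.0 nmol/s.
The slope is Km/Vmax, so Km = 1.03 × 12.0 = 12.4 μM.
Then v = 12.0 × 9.75/(12.4 + 9.75) = 5.29 nmol/s.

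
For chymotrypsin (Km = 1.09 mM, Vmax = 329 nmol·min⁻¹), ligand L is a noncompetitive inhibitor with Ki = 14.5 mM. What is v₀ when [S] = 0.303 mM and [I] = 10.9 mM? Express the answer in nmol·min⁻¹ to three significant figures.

40.9 nmol·min⁻¹

α = 1 + [I]/Ki = 1 + 10.9/14.5 = 1.752.
For a noncompetitive inhibitor, Vmax is reduced to Vmax/α while Km is unchanged: Km,app = 1.09 mM, Vmax,app = 188 nmol·min⁻¹.
v = Vmax,app·[S]/(Km,app + [S]) = 188 × 0.303/(1.09 + 0.303) = 40.9 nmol·min⁻¹.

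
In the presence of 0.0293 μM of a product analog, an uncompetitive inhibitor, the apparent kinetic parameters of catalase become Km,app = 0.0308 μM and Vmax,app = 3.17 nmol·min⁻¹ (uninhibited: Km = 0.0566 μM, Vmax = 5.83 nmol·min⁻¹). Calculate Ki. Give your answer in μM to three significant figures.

0.0349 μM

Uncompetitive: Vmax,app = Vmax/α (and Km,app = Km/α) with α = 1 + [I]/Ki.
α = Vmax/Vmax,app = 5.83/3.17 = 1.839.
Since α = 1 + [I]/Ki, [I]/Ki = 1.839 − 1 = 0.8391 and Ki = 0.0293/0.8391 = 0.0349 μM.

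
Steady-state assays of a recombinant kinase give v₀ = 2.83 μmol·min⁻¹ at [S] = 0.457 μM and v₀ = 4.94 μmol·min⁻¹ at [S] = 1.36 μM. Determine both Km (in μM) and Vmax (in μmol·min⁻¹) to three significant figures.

Km = 0.824 μM; Vmax = 7.93 μmol·min⁻¹

From v = Vmax[S]/(Km+[S]), each point gives Vmax = v(Km+[S])/[S].
Equating: 2.83(Km+0.457)/0.457 = 4.94(Km+1.36)/1.36.
6.193·Km + 2.83 = 3.632·Km + 4.94, so (6.193 − 3.632)·Km = 4.94 − 2.83.
Km = 2.110/2.560 = 0.824 μM; then Vmax = 2.83(0.824+0.457)/0.457 = 7.93 μmol·min⁻¹.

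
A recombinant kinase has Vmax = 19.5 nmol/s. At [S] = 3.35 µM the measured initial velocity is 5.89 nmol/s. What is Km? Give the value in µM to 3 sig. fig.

7.74 µM

v/Vmax = 5.89/19.5 = 0.3021 = [S]/(Km+[S]).
So Km + [S] = [S]/0.3021 = 11.09 µM, giving Km = 11.09 − 3.35 = 7.74 µM.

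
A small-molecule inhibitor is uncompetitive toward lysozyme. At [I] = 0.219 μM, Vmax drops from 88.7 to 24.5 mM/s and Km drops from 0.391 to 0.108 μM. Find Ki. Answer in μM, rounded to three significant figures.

Uncompetitive: Vmax,app = Vmax/α (and Km,app = Km/α) with α = 1 + [I]/Ki.
α = Vmax/Vmax,app = 88.7/24.5 = 3.620.
Ki = [I]/(α − 1) = 0.219/2.620 = 0.0836 μM.

0.0836 μM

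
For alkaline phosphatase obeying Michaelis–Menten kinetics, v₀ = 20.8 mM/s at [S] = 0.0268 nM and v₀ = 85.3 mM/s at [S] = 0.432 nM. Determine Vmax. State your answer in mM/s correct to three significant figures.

In reciprocal form, 1/v = (Km/Vmax)·(1/[S]) + 1/Vmax. The two points give (1/[S], 1/v) = (37.31, 0.04808) and (2.315, 0.01172).
Slope = (0.04808 − 0.01172)/(37.31 − 2.315) = 0.001039; intercept = 0.04808 − 0.001039×37.31 = 0.009319.
Vmax = 1/intercept = 107 mM/s; Km = slope × Vmax = 0.001039 × 107 = 0.111 nM.

107 mM/s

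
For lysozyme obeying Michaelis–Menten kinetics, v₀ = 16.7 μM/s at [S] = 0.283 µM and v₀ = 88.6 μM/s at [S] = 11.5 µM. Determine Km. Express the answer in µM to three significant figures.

In reciprocal form, 1/v = (Km/Vmax)·(1/[S]) + 1/Vmax. The two points give (1/[S], 1/v) = (3.534, 0.05988) and (0.08696, 0.01129).
Slope = (0.05988 − 0.01129)/(3.534 − 0.08696) = 0.01410; intercept = 0.05988 − 0.01410×3.534 = 0.01006.
Vmax = 1/intercept = 99.4 μM/s; Km = slope × Vmax = 0.01410 × 99.4 = 1.40 µM.

1.40 µM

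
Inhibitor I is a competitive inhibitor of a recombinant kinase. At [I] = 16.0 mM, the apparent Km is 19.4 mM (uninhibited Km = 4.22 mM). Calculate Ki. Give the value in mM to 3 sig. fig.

4.45 mM

Competitive: Km,app = α·Km with α = 1 + [I]/Ki.
α = Km,app/Km = 19.4/4.22 = 4.597.
Ki = [I]/(α − 1) = 16.0/3.597 = 4.45 mM.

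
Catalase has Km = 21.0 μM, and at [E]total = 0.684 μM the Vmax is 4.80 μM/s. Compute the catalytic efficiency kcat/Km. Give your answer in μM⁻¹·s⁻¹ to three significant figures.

0.334 μM⁻¹·s⁻¹

kcat = Vmax/[E]total = 4.80/0.684 = 7.02 s⁻¹.
kcat/Km = 7.02/21.0 = 0.334 μM⁻¹·s⁻¹.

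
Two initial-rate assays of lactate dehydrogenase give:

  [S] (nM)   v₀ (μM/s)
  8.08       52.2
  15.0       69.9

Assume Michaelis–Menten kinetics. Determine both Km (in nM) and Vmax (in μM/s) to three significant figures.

Km = 9.83 nM; Vmax = 116 μM/s

In reciprocal form, 1/v = (Km/Vmax)·(1/[S]) + 1/Vmax. The two points give (1/[S], 1/v) = (0.1238, 0.01916) and (0.06667, 0.01431).
Slope = (0.01916 − 0.01431)/(0.1238 − 0.06667) = 0.08496; intercept = 0.01916 − 0.08496×0.1238 = 0.008642.
Vmax = 1/intercept = 116 μM/s; Km = slope × Vmax = 0.08496 × 116 = 9.83 nM.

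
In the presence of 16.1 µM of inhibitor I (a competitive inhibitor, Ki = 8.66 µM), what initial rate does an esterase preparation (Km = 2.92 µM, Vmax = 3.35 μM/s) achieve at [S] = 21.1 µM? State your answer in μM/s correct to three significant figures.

2.40 μM/s

α = 1 + [I]/Ki = 1 + 16.1/8.66 = 2.859.
For a competitive inhibitor, Vmax is unchanged and the apparent Km becomes α·Km: Km,app = 8.35 µM, Vmax,app = 3.35 μM/s.
v = Vmax,app·[S]/(Km,app + [S]) = 3.35 × 21.1/(8.35 + 21.1) = 2.40 μM/s.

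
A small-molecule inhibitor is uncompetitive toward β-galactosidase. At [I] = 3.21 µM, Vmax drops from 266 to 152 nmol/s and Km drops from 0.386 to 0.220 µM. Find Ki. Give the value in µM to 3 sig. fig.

4.28 µM

Uncompetitive: Vmax,app = Vmax/α (and Km,app = Km/α) with α = 1 + [I]/Ki.
α = Vmax/Vmax,app = 266/152 = 1.750.
Since α = 1 + [I]/Ki, [I]/Ki = 1.750 − 1 = 0.7500 and Ki = 3.21/0.7500 = 4.28 µM.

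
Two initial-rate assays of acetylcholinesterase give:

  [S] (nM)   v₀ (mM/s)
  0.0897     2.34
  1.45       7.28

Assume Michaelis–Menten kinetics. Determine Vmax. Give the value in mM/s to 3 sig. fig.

8.46 mM/s

From v = Vmax[S]/(Km+[S]), each point gives Vmax = v(Km+[S])/[S].
Equating: 2.34(Km+0.0897)/0.0897 = 7.28(Km+1.45)/1.45.
26.09·Km + 2.34 = 5.021·Km + 7.28, so (26.09 − 5.021)·Km = 7.28 − 2.34.
Km = 4.940/21.07 = 0.234 nM; then Vmax = 2.34(0.234+0.0897)/0.0897 = 8.46 mM/s.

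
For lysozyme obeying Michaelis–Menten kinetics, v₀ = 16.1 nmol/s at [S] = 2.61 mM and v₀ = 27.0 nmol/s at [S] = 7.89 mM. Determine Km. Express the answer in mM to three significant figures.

3.97 mM

From v = Vmax[S]/(Km+[S]), each point gives Vmax = v(Km+[S])/[S].
Equating: 16.1(Km+2.61)/2.61 = 27.0(Km+7.89)/7.89.
6.169·Km + 16.1 = 3.422·Km + 27.0, so (6.169 − 3.422)·Km = 27.0 − 16.1.
Km = 10.90/2.747 = 3.97 mM; then Vmax = 16.1(3.97+2.61)/2.61 = 40.6 nmol/s.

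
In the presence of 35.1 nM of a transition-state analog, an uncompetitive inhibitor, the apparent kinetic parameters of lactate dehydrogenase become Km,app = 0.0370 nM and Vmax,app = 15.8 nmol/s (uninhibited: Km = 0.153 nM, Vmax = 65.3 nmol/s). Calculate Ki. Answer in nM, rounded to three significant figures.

Uncompetitive: Vmax,app = Vmax/α (and Km,app = Km/α) with α = 1 + [I]/Ki.
α = Vmax/Vmax,app = 65.3/15.8 = 4.133.
Since α = 1 + [I]/Ki, [I]/Ki = 4.133 − 1 = 3.133 and Ki = 35.1/3.133 = 11.2 nM.

11.2 nM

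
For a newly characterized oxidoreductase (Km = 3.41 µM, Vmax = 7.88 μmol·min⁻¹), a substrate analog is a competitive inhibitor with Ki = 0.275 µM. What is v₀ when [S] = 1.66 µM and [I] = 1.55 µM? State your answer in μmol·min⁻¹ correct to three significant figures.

0.539 μmol·min⁻¹

With α = 1 + [I]/Ki = 1 + 1.55/0.275 = 6.636, the competitive rate law is v = Vmax[S] / (αKm + [S]).
v = 7.88×1.66 / (6.636×3.41 + 1.66) = 13.08/24.29 = 0.539 μmol·min⁻¹.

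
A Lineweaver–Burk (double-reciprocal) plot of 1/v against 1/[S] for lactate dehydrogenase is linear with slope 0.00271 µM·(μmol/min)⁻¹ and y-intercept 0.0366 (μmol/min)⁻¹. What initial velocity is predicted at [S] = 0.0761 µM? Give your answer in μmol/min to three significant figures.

13.8 μmol/min

The y-intercept is 1/Vmax, so Vmax = 1/0.0366 = 27.3 μmol/min.
The slope is Km/Vmax, so Km = 0.00271 × 27.3 = 0.0740 µM.
Then v = 27.3 × 0.0761/(0.0740 + 0.0761) = 13.8 μmol/min.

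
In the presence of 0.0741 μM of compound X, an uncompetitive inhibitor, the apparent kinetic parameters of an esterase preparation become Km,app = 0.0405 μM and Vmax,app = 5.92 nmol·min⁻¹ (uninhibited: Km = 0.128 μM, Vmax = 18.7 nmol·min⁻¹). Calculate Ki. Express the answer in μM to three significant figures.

Uncompetitive: Vmax,app = Vmax/α (and Km,app = Km/α) with α = 1 + [I]/Ki.
α = Vmax/Vmax,app = 18.7/5.92 = 3.159.
Since α = 1 + [I]/Ki, [I]/Ki = 3.159 − 1 = 2.159 and Ki = 0.0741/2.159 = 0.0343 μM.

0.0343 μM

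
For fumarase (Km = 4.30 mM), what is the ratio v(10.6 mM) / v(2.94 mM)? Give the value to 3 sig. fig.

Since Vmax cancels, v₂/v₁ = [S]₂(Km+[S]₁) / [S]₁(Km+[S]₂).
= 10.6×(4.30+2.94) / (2.94×(4.30+10.6)) = 76.74/43.81 = 1.75.

1.75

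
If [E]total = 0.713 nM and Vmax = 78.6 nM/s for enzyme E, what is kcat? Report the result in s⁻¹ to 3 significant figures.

kcat = Vmax/[E]total = 78.6 nM/s / 0.713 nM = 110 s⁻¹.

110 s⁻¹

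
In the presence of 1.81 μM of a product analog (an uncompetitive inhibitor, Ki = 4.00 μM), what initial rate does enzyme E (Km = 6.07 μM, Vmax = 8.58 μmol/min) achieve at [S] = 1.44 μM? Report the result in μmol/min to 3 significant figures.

With α = 1 + [I]/Ki = 1 + 1.81/4.00 = 1.453, the uncompetitive rate law is v = (Vmax/α)·[S] / (Km/α + [S]).
v = (8.58/1.453)×1.44 / (6.07/1.453 + 1.44) = 8.506/5.619 = 1.51 μmol/min.

1.51 μmol/min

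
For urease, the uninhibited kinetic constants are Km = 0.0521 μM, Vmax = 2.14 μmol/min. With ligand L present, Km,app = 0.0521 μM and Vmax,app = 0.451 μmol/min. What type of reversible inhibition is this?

noncompetitive

Vmax decreases (2.14 → 0.451 μmol/min) while Km is unchanged — pure noncompetitive inhibition.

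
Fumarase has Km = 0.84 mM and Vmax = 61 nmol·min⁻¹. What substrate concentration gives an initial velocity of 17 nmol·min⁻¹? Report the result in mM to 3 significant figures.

0.325 mM

The required fractional saturation is v/Vmax = 17/61 = 0.2787.
Then [S]/(Km+[S]) = 0.2787 ⇒ [S] = 0.84 × 0.2787/(1 − 0.2787) = 0.325 mM.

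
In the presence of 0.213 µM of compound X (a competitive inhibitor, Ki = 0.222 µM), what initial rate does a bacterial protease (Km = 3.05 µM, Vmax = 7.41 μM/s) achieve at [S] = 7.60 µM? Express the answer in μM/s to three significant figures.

4.15 μM/s

With α = 1 + [I]/Ki = 1 + 0.213/0.222 = 1.959, the competitive rate law is v = Vmax[S] / (αKm + [S]).
v = 7.41×7.60 / (1.959×3.05 + 7.60) = 56.32/13.58 = 4.15 μM/s.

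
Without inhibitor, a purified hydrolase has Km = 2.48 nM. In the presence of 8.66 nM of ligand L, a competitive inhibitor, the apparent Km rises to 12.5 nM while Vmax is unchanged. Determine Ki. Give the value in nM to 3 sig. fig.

Competitive: Km,app = α·Km with α = 1 + [I]/Ki.
α = Km,app/Km = 12.5/2.48 = 5.040.
Since α = 1 + [I]/Ki, [I]/Ki = 5.040 − 1 = 4.040 and Ki = 8.66/4.040 = 2.14 nM.

2.14 nM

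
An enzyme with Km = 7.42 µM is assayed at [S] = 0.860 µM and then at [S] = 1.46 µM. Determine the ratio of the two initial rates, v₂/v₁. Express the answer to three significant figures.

1.58

The fractional saturations are [S]/(Km+[S]) = 0.860/8.280 = 0.1039 and 1.46/8.880 = 0.1644.
v₂/v₁ is just their ratio: 0.1644/0.1039 = 1.58.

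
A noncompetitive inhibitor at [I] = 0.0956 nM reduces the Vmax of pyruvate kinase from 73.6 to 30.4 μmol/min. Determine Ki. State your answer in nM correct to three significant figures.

0.0673 nM

Noncompetitive: Vmax,app = Vmax/α with α = 1 + [I]/Ki.
α = Vmax/Vmax,app = 73.6/30.4 = 2.421.
Ki = [I]/(α − 1) = 0.0956/1.421 = 0.0673 nM.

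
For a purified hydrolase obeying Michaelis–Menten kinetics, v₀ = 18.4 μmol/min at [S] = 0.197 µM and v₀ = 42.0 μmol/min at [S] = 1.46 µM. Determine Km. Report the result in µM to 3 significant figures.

From v = Vmax[S]/(Km+[S]), each point gives Vmax = v(Km+[S])/[S].
Equating: 18.4(Km+0.197)/0.197 = 42.0(Km+1.46)/1.46.
93.40·Km + 18.4 = 28.77·Km + 42.0, so (93.40 − 28.77)·Km = 42.0 − 18.4.
Km = 23.60/64.63 = 0.365 µM; then Vmax = 18.4(0.365+0.197)/0.197 = 52.5 μmol/min.

0.365 µM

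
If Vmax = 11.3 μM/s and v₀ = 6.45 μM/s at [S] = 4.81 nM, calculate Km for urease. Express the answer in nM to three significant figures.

v/Vmax = 6.45/11.3 = 0.5708 = [S]/(Km+[S]).
So Km + [S] = [S]/0.5708 = 8.427 nM, giving Km = 8.427 − 4.81 = 3.62 nM.

3.62 nM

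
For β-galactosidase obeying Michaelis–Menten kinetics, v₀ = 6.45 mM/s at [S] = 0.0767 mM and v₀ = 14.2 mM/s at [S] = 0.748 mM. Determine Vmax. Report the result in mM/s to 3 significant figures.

In reciprocal form, 1/v = (Km/Vmax)·(1/[S]) + 1/Vmax. The two points give (1/[S], 1/v) = (13.04, 0.1550) and (1.337, 0.07042).
Slope = (0.1550 − 0.07042)/(13.04 − 1.337) = 0.007232; intercept = 0.1550 − 0.007232×13.04 = 0.06075.
Vmax = 1/intercept = 16.5 mM/s; Km = slope × Vmax = 0.007232 × 16.5 = 0.119 mM.

16.5 mM/s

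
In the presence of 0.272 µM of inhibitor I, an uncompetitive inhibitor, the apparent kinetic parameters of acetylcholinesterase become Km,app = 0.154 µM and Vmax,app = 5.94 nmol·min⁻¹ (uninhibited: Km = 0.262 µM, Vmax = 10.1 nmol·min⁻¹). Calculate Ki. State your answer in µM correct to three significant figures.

0.388 µM

Uncompetitive: Vmax,app = Vmax/α (and Km,app = Km/α) with α = 1 + [I]/Ki.
α = Vmax/Vmax,app = 10.1/5.94 = 1.700.
Since α = 1 + [I]/Ki, [I]/Ki = 1.700 − 1 = 0.7003 and Ki = 0.272/0.7003 = 0.388 µM.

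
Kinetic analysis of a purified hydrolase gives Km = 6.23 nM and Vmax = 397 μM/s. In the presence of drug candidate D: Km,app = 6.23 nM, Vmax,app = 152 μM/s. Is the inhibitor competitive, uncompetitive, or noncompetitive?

noncompetitive

Vmax decreases (397 → 152 μM/s) while Km is unchanged — pure noncompetitive inhibition.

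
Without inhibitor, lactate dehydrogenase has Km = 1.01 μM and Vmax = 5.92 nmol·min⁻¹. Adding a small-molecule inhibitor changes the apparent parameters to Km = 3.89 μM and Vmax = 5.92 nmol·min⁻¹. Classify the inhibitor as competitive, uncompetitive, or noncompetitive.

Km increases (1.01 → 3.89 μM) while Vmax is unchanged — the hallmark of competitive inhibition.

competitive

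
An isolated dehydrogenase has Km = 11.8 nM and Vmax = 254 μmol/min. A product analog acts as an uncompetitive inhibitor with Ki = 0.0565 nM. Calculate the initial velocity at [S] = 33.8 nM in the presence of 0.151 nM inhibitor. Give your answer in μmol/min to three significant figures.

63.2 μmol/min

α = 1 + [I]/Ki = 1 + 0.151/0.0565 = 3.673.
For an uncompetitive inhibitor, both parameters are divided by α, giving Vmax/α and Km/α: Km,app = 3.21 nM, Vmax,app = 69.2 μmol/min.
v = Vmax,app·[S]/(Km,app + [S]) = 69.2 × 33.8/(3.21 + 33.8) = 63.2 μmol/min.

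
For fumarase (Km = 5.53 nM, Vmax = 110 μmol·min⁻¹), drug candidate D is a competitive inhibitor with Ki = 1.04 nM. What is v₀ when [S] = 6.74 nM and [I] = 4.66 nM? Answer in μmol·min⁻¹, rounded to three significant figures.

With α = 1 + [I]/Ki = 1 + 4.66/1.04 = 5.481, the competitive rate law is v = Vmax[S] / (αKm + [S]).
v = 110×6.74 / (5.481×5.53 + 6.74) = 741.4/37.05 = 20.0 μmol·min⁻¹.

20.0 μmol·min⁻¹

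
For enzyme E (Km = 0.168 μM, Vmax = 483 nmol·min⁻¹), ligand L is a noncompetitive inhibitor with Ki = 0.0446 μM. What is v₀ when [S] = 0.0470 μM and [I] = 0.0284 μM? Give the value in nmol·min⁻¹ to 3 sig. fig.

64.5 nmol·min⁻¹

With α = 1 + [I]/Ki = 1 + 0.0284/0.0446 = 1.637, the noncompetitive rate law is v = (Vmax/α)·[S] / (Km + [S]).
v = (483/1.637)×0.0470 / (0.168 + 0.0470) = 13.87/0.2150 = 64.5 nmol·min⁻¹.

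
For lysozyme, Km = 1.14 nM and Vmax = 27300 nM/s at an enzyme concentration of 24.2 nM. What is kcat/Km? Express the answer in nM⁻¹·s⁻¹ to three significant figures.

990 nM⁻¹·s⁻¹

kcat = Vmax/[E]total = 27300/24.2 = 1130 s⁻¹.
kcat/Km = 1130/1.14 = 990 nM⁻¹·s⁻¹.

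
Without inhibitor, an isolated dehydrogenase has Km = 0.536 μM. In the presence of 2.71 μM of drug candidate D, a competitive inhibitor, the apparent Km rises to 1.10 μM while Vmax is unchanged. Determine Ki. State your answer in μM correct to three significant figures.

Competitive: Km,app = α·Km with α = 1 + [I]/Ki.
α = Km,app/Km = 1.10/0.536 = 2.052.
Since α = 1 + [I]/Ki, [I]/Ki = 2.052 − 1 = 1.052 and Ki = 2.71/1.052 = 2.58 μM.

2.58 μM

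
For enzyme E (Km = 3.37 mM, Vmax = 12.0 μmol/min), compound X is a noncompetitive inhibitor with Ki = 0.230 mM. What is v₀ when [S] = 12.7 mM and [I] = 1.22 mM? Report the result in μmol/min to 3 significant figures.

α = 1 + [I]/Ki = 1 + 1.22/0.230 = 6.304.
For a noncompetitive inhibitor, Vmax is reduced to Vmax/α while Km is unchanged: Km,app = 3.37 mM, Vmax,app = 1.90 μmol/min.
v = Vmax,app·[S]/(Km,app + [S]) = 1.90 × 12.7/(3.37 + 12.7) = 1.50 μmol/min.

1.50 μmol/min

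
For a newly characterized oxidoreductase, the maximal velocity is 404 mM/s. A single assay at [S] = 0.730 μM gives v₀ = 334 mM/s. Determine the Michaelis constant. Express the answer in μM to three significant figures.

0.153 μM

From v = Vmax[S]/(Km+[S]), Km = [S](Vmax − v)/v.
Km = 0.730 × (404 − 334) / 334 = 51.10/334 = 0.153 μM.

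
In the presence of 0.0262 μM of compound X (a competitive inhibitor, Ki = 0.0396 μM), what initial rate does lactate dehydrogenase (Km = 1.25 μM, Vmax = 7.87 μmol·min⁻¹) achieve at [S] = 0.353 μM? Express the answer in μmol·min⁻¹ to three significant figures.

α = 1 + [I]/Ki = 1 + 0.0262/0.0396 = 1.662.
For a competitive inhibitor, Vmax is unchanged and the apparent Km becomes α·Km: Km,app = 2.08 μM, Vmax,app = 7.87 μmol·min⁻¹.
v = Vmax,app·[S]/(Km,app + [S]) = 7.87 × 0.353/(2.08 + 0.353) = 1.14 μmol·min⁻¹.

1.14 μmol·min⁻¹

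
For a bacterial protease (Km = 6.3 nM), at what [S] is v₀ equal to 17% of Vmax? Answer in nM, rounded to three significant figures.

v/Vmax = [S]/(Km+[S]) = 0.17, so [S] = Km·0.17/(1 − 0.17) = 6.3 × 0.2048.
[S] = 1.29 nM.

1.29 nM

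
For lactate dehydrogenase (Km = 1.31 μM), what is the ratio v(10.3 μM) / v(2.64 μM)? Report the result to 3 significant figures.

1.33

The fractional saturations are [S]/(Km+[S]) = 2.64/3.950 = 0.6684 and 10.3/11.61 = 0.8872.
v₂/v₁ is just their ratio: 0.8872/0.6684 = 1.33.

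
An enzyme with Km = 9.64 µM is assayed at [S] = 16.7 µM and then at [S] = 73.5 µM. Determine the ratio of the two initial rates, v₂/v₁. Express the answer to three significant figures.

1.39

Since Vmax cancels, v₂/v₁ = [S]₂(Km+[S]₁) / [S]₁(Km+[S]₂).
= 73.5×(9.64+16.7) / (16.7×(9.64+73.5)) = 1936/1388 = 1.39.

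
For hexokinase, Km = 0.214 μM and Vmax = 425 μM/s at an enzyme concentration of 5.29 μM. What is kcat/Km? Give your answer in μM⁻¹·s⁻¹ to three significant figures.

kcat = Vmax/[E]total = 425/5.29 = 80.3 s⁻¹.
kcat/Km = 80.3/0.214 = 375 μM⁻¹·s⁻¹.

375 μM⁻¹·s⁻¹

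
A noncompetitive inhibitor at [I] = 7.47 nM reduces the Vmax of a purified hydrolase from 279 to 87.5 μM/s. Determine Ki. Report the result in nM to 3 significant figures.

Noncompetitive: Vmax,app = Vmax/α with α = 1 + [I]/Ki.
α = Vmax/Vmax,app = 279/87.5 = 3.189.
Since α = 1 + [I]/Ki, [I]/Ki = 3.189 − 1 = 2.189 and Ki = 7.47/2.189 = 3.41 nM.

3.41 nM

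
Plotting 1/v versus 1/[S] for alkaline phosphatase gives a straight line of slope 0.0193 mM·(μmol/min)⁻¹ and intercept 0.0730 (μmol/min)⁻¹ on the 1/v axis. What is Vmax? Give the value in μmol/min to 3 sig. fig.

13.7 μmol/min

The y-intercept of a Lineweaver–Burk plot equals 1/Vmax, so Vmax = 1/0.0730 = 13.7 μmol/min.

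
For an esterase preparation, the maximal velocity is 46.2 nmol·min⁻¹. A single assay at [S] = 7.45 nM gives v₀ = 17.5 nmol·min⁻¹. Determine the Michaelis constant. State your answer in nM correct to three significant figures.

12.2 nM

From v = Vmax[S]/(Km+[S]), Km = [S](Vmax − v)/v.
Km = 7.45 × (46.2 − 17.5) / 17.5 = 213.8/17.5 = 12.2 nM.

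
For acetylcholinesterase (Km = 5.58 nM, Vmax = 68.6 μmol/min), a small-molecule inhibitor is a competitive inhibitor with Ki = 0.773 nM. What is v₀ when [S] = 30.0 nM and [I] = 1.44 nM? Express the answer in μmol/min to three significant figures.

44.8 μmol/min

α = 1 + [I]/Ki = 1 + 1.44/0.773 = 2.863.
For a competitive inhibitor, Vmax is unchanged and the apparent Km becomes α·Km: Km,app = 16.0 nM, Vmax,app = 68.6 μmol/min.
v = Vmax,app·[S]/(Km,app + [S]) = 68.6 × 30.0/(16.0 + 30.0) = 44.8 μmol/min.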